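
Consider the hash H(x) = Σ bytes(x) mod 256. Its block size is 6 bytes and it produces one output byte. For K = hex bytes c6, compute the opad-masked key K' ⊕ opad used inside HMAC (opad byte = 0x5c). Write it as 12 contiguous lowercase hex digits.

Key hex bytes c6 is 1 byte ≤ B = 6; zero-pad to 6 bytes: K' = c6 00 00 00 00 00.
XOR each byte with 0x5c: c6⊕5c=9a, 00⊕5c=5c, 00⊕5c=5c, 00⊕5c=5c, 00⊕5c=5c, 00⊕5c=5c.

9a5c5c5c5c5c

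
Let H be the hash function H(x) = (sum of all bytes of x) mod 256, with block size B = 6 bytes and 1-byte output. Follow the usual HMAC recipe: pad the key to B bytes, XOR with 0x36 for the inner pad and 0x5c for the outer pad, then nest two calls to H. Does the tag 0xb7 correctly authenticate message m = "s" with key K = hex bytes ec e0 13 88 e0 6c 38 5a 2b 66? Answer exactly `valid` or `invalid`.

valid

Key hex bytes ec e0 13 88 e0 6c 38 5a 2b 66 is 10 bytes > B = 6, so hash it first: H(key) = d6, then zero-pad to 6 bytes: K' = d6 00 00 00 00 00.
K' ⊕ ipad = e0 36 36 36 36 36; K' ⊕ opad = 8a 5c 5c 5c 5c 5c.
Inner hash: sum = 224+54+54+54+54+54+115 = 609; mod 256 = 97 → 61.
Outer hash (recomputed tag): sum = 138+92+92+92+92+92+97 = 695; mod 256 = 183 → b7.
Recomputed tag = b7; claimed = b7 → match.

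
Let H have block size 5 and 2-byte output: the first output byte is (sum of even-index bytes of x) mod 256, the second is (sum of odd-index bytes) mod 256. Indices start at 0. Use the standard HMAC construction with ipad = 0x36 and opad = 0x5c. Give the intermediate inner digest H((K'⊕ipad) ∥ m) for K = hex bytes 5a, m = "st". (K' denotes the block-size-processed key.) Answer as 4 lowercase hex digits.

Key hex bytes 5a is 1 byte ≤ B = 5; zero-pad to 5 bytes: K' = 5a 00 00 00 00.
K' ⊕ ipad = 6c 36 36 36 36.
Inner input = 6c 36 36 36 36 ∥ 73 74.
Inner hash: even-index sum = 332 mod 256 = 76; odd-index sum = 223 mod 256 = 223 → 4c df.

4cdf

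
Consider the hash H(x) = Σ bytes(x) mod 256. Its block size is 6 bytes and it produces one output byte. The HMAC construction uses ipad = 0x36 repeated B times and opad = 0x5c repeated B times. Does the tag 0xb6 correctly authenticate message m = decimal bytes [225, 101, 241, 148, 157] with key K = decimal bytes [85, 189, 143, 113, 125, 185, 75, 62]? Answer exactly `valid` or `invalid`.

valid

Key decimal bytes [85, 189, 143, 113, 125, 185, 75, 62] = 55 bd 8f 71 7d b9 4b 3e is 8 bytes > B = 6, so hash it first: H(key) = d1, then zero-pad to 6 bytes: K' = d1 00 00 00 00 00.
K' ⊕ ipad = e7 36 36 36 36 36; K' ⊕ opad = 8d 5c 5c 5c 5c 5c.
Inner hash: sum = 231+54+54+54+54+54+225+101+241+148+157 = 1373; mod 256 = 93 → 5d.
Outer hash (recomputed tag): sum = 141+92+92+92+92+92+93 = 694; mod 256 = 182 → b6.
Recomputed tag = b6; claimed = b6 → match.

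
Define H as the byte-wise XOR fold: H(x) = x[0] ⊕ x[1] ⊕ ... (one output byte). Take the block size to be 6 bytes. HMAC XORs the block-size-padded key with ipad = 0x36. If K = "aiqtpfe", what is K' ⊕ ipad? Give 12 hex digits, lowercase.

Key "aiqtpfe" = 61 69 71 74 70 66 65 is 7 bytes > B = 6, so hash it first: H(key) = 7e, then zero-pad to 6 bytes: K' = 7e 00 00 00 00 00.
XOR each byte with 0x36: 7e⊕36=48, 00⊕36=36, 00⊕36=36, 00⊕36=36, 00⊕36=36, 00⊕36=36.

483636363636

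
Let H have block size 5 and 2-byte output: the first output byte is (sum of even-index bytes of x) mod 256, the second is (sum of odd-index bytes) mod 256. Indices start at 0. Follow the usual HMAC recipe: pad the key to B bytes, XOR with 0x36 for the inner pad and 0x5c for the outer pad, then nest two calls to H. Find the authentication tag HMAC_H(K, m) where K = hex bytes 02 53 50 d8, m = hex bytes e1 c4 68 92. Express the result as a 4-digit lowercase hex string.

62b9

Key hex bytes 02 53 50 d8 is 4 bytes ≤ B = 5; zero-pad to 5 bytes: K' = 02 53 50 d8 00.
K' ⊕ ipad = 34 65 66 ee 36.  K' ⊕ opad = 5e 0f 0c 84 5c.
Inner input = (K'⊕ipad) ∥ m = 34 65 66 ee 36 ∥ e1 c4 68 92.
Inner hash: even-index sum = 550 mod 256 = 38; odd-index sum = 668 mod 256 = 156 → 26 9c.
Outer input = (K'⊕opad) ∥ inner = 5e 0f 0c 84 5c ∥ 26 9c.
Outer hash (tag): even-index sum = 354 mod 256 = 98; odd-index sum = 185 mod 256 = 185 → 62 b9.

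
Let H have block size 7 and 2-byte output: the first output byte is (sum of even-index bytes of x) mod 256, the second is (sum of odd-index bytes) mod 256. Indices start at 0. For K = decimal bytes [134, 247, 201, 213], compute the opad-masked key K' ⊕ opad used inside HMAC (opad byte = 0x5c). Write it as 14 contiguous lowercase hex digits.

daab95895c5c5c

Key decimal bytes [134, 247, 201, 213] = 86 f7 c9 d5 is 4 bytes ≤ B = 7; zero-pad to 7 bytes: K' = 86 f7 c9 d5 00 00 00.
XOR each byte with 0x5c: 86⊕5c=da, f7⊕5c=ab, c9⊕5c=95, d5⊕5c=89, 00⊕5c=5c, 00⊕5c=5c, 00⊕5c=5c.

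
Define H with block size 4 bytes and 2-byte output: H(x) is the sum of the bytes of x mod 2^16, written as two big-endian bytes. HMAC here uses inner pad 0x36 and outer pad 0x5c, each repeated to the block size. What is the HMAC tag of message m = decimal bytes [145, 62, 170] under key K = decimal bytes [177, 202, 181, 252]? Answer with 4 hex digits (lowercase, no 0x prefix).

Key decimal bytes [177, 202, 181, 252] = b1 ca b5 fc is exactly B = 4 bytes: K' = b1 ca b5 fc.
K' ⊕ ipad = 87 fc 83 ca.  K' ⊕ opad = ed 96 e9 a0.
Inner input = (K'⊕ipad) ∥ m = 87 fc 83 ca ∥ 91 3e aa.
Inner hash: sum = 135+252+131+202+145+62+170 = 1097 → 04 49.
Outer input = (K'⊕opad) ∥ inner = ed 96 e9 a0 ∥ 04 49.
Outer hash (tag): sum = 237+150+233+160+4+73 = 857 → 03 59.

0359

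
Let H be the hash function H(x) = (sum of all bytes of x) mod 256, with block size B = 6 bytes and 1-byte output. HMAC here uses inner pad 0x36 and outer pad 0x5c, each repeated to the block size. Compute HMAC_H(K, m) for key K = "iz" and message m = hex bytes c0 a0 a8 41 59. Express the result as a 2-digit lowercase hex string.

Key "iz" = 69 7a is 2 bytes ≤ B = 6; zero-pad to 6 bytes: K' = 69 7a 00 00 00 00.
K' ⊕ ipad = 5f 4c 36 36 36 36.  K' ⊕ opad = 35 26 5c 5c 5c 5c.
Inner input = (K'⊕ipad) ∥ m = 5f 4c 36 36 36 36 ∥ c0 a0 a8 41 59.
Inner hash: sum = 95+76+54+54+54+54+192+160+168+65+89 = 1061; mod 256 = 37 → 25.
Outer input = (K'⊕opad) ∥ inner = 35 26 5c 5c 5c 5c ∥ 25.
Outer hash (tag): sum = 53+38+92+92+92+92+37 = 496; mod 256 = 240 → f0.

f0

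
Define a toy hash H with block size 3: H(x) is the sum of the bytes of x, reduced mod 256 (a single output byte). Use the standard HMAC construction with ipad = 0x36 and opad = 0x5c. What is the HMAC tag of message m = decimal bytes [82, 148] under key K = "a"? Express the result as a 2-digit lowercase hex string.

Key "a" = 61 is 1 byte ≤ B = 3; zero-pad to 3 bytes: K' = 61 00 00.
K' ⊕ ipad = 57 36 36.  K' ⊕ opad = 3d 5c 5c.
Inner input = (K'⊕ipad) ∥ m = 57 36 36 ∥ 52 94.
Inner hash: sum = 87+54+54+82+148 = 425; mod 256 = 169 → a9.
Outer input = (K'⊕opad) ∥ inner = 3d 5c 5c ∥ a9.
Outer hash (tag): sum = 61+92+92+169 = 414; mod 256 = 158 → 9e.

9e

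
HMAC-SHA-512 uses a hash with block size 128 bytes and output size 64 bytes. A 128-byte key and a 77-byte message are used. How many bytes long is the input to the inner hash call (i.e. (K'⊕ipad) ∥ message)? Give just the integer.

205

Key is 128 ≤ 128 bytes, zero-padded: |K'| = 128.
Inner input = (K'⊕ipad) ∥ m → 128 + 77 = 205 bytes.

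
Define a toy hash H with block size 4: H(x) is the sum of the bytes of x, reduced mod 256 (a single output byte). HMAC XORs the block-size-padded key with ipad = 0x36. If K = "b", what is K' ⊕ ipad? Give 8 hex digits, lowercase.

Key "b" = 62 is 1 byte ≤ B = 4; zero-pad to 4 bytes: K' = 62 00 00 00.
XOR each byte with 0x36: 62⊕36=54, 00⊕36=36, 00⊕36=36, 00⊕36=36.

54363636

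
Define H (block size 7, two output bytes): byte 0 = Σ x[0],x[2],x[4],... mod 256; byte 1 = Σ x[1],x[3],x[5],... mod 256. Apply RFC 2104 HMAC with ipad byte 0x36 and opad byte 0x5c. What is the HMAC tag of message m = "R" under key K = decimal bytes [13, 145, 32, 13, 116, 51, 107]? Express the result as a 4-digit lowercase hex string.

Key decimal bytes [13, 145, 32, 13, 116, 51, 107] = 0d 91 20 0d 74 33 6b is exactly B = 7 bytes: K' = 0d 91 20 0d 74 33 6b.
K' ⊕ ipad = 3b a7 16 3b 42 05 5d.  K' ⊕ opad = 51 cd 7c 51 28 6f 37.
Inner input = (K'⊕ipad) ∥ m = 3b a7 16 3b 42 05 5d ∥ 52.
Inner hash: even-index sum = 240 mod 256 = 240; odd-index sum = 313 mod 256 = 57 → f0 39.
Outer input = (K'⊕opad) ∥ inner = 51 cd 7c 51 28 6f 37 ∥ f0 39.
Outer hash (tag): even-index sum = 357 mod 256 = 101; odd-index sum = 637 mod 256 = 125 → 65 7d.

657d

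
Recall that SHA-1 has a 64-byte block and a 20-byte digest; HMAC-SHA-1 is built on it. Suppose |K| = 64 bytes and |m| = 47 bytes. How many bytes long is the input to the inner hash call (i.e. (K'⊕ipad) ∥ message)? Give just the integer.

111

Key is 64 ≤ 64 bytes, zero-padded: |K'| = 64.
Inner input = (K'⊕ipad) ∥ m → 64 + 47 = 111 bytes.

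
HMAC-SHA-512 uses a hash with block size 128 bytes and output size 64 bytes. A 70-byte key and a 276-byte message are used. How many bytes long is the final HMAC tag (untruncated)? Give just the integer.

The tag is one SHA-512 digest: 64 bytes.

64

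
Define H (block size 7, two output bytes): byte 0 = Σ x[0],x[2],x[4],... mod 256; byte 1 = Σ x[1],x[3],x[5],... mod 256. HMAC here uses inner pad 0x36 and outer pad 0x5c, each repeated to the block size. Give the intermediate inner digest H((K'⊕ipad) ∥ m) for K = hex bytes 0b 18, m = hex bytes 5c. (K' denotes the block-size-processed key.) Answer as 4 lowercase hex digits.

dff6

Key hex bytes 0b 18 is 2 bytes ≤ B = 7; zero-pad to 7 bytes: K' = 0b 18 00 00 00 00 00.
K' ⊕ ipad = 3d 2e 36 36 36 36 36.
Inner input = 3d 2e 36 36 36 36 36 ∥ 5c.
Inner hash: even-index sum = 223 mod 256 = 223; odd-index sum = 246 mod 256 = 246 → df f6.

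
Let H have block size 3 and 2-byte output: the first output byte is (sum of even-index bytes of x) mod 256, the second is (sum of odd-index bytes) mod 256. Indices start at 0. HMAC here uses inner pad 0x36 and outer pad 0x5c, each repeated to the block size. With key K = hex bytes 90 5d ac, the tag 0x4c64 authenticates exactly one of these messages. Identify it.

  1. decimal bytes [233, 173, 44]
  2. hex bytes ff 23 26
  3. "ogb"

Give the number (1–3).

Key hex bytes 90 5d ac is exactly B = 3 bytes: K' = 90 5d ac.
K' ⊕ ipad = a6 6b 9a; K' ⊕ opad = cc 01 f0.
m1: inner = H(a6 6b 9a e9 ad 2c) = ed 80; tag = H(cc 01 f0 ed 80) = 3cee
m2: inner = H(a6 6b 9a ff 23 26) = 63 90; tag = H(cc 01 f0 63 90) = 4c64 ← matches
m3: inner = H(a6 6b 9a 6f 67 62) = a7 3c; tag = H(cc 01 f0 a7 3c) = f8a8

2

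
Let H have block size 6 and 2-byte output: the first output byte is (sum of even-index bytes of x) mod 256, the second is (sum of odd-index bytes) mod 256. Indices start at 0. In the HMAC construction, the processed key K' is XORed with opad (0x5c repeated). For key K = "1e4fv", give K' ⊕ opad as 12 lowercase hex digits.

Key "1e4fv" = 31 65 34 66 76 is 5 bytes ≤ B = 6; zero-pad to 6 bytes: K' = 31 65 34 66 76 00.
XOR each byte with 0x5c: 31⊕5c=6d, 65⊕5c=39, 34⊕5c=68, 66⊕5c=3a, 76⊕5c=2a, 00⊕5c=5c.

6d39683a2a5c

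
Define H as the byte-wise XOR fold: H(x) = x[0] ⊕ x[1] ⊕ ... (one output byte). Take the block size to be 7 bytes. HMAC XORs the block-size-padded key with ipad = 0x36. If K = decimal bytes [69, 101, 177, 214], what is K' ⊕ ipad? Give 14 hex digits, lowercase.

Key decimal bytes [69, 101, 177, 214] = 45 65 b1 d6 is 4 bytes ≤ B = 7; zero-pad to 7 bytes: K' = 45 65 b1 d6 00 00 00.
XOR each byte with 0x36: 45⊕36=73, 65⊕36=53, b1⊕36=87, d6⊕36=e0, 00⊕36=36, 00⊕36=36, 00⊕36=36.

735387e0363636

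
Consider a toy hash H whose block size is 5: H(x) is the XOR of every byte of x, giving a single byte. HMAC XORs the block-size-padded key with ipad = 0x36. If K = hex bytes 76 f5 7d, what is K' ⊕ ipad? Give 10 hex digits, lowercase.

40c34b3636

Key hex bytes 76 f5 7d is 3 bytes ≤ B = 5; zero-pad to 5 bytes: K' = 76 f5 7d 00 00.
XOR each byte with 0x36: 76⊕36=40, f5⊕36=c3, 7d⊕36=4b, 00⊕36=36, 00⊕36=36.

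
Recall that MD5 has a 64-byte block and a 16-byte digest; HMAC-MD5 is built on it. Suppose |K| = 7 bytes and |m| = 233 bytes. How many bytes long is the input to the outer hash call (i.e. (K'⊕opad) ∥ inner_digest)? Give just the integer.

Key is 7 ≤ 64 bytes, zero-padded: |K'| = 64.
Outer input = (K'⊕opad) ∥ H(inner) → 64 + 16 = 80 bytes.

80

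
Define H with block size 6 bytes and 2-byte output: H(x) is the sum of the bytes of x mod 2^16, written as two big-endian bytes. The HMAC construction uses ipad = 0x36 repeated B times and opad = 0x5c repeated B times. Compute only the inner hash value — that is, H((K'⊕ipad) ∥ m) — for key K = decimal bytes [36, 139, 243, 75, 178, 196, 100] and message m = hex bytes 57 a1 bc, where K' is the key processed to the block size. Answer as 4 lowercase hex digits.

Key decimal bytes [36, 139, 243, 75, 178, 196, 100] = 24 8b f3 4b b2 c4 64 is 7 bytes > B = 6, so hash it first: H(key) = 03 c7, then zero-pad to 6 bytes: K' = 03 c7 00 00 00 00.
K' ⊕ ipad = 35 f1 36 36 36 36.
Inner input = 35 f1 36 36 36 36 ∥ 57 a1 bc.
Inner hash: sum = 53+241+54+54+54+54+87+161+188 = 946 → 03 b2.

03b2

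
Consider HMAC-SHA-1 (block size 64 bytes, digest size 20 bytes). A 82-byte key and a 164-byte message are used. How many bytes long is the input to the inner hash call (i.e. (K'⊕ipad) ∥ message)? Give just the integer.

228

Key is 82 > 64 bytes, so it is hashed to 20 bytes then zero-padded to 64: |K'| = 64.
Inner input = (K'⊕ipad) ∥ m → 64 + 164 = 228 bytes.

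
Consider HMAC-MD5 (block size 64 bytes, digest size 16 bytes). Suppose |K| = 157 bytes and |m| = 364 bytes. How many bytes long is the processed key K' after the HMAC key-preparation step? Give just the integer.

Key is 157 > 64 bytes, so it is hashed to 16 bytes then zero-padded to 64: |K'| = 64.

64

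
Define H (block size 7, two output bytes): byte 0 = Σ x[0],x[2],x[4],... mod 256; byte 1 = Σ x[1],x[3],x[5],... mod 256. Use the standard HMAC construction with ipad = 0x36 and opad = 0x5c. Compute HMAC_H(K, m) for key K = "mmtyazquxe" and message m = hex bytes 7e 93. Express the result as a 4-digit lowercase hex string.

8170

Key "mmtyazquxe" = 6d 6d 74 79 61 7a 71 75 78 65 is 10 bytes > B = 7, so hash it first: H(key) = 2b 3a, then zero-pad to 7 bytes: K' = 2b 3a 00 00 00 00 00.
K' ⊕ ipad = 1d 0c 36 36 36 36 36.  K' ⊕ opad = 77 66 5c 5c 5c 5c 5c.
Inner input = (K'⊕ipad) ∥ m = 1d 0c 36 36 36 36 36 ∥ 7e 93.
Inner hash: even-index sum = 338 mod 256 = 82; odd-index sum = 246 mod 256 = 246 → 52 f6.
Outer input = (K'⊕opad) ∥ inner = 77 66 5c 5c 5c 5c 5c ∥ 52 f6.
Outer hash (tag): even-index sum = 641 mod 256 = 129; odd-index sum = 368 mod 256 = 112 → 81 70.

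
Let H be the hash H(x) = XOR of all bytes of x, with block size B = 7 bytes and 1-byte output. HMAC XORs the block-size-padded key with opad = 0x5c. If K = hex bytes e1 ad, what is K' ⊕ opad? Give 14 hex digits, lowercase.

bdf15c5c5c5c5c

Key hex bytes e1 ad is 2 bytes ≤ B = 7; zero-pad to 7 bytes: K' = e1 ad 00 00 00 00 00.
XOR each byte with 0x5c: e1⊕5c=bd, ad⊕5c=f1, 00⊕5c=5c, 00⊕5c=5c, 00⊕5c=5c, 00⊕5c=5c, 00⊕5c=5c.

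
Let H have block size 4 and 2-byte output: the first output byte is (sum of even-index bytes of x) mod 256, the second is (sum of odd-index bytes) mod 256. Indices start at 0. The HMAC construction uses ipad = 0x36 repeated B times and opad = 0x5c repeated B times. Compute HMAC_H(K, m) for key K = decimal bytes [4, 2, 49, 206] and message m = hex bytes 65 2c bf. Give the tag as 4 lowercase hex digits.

Key decimal bytes [4, 2, 49, 206] = 04 02 31 ce is exactly B = 4 bytes: K' = 04 02 31 ce.
K' ⊕ ipad = 32 34 07 f8.  K' ⊕ opad = 58 5e 6d 92.
Inner input = (K'⊕ipad) ∥ m = 32 34 07 f8 ∥ 65 2c bf.
Inner hash: even-index sum = 349 mod 256 = 93; odd-index sum = 344 mod 256 = 88 → 5d 58.
Outer input = (K'⊕opad) ∥ inner = 58 5e 6d 92 ∥ 5d 58.
Outer hash (tag): even-index sum = 290 mod 256 = 34; odd-index sum = 328 mod 256 = 72 → 22 48.

2248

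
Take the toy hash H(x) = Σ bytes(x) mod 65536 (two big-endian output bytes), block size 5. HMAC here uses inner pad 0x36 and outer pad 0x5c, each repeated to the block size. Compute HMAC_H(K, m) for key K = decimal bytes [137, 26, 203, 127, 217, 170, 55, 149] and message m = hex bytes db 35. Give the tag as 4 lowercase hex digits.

02bb

Key decimal bytes [137, 26, 203, 127, 217, 170, 55, 149] = 89 1a cb 7f d9 aa 37 95 is 8 bytes > B = 5, so hash it first: H(key) = 04 3c, then zero-pad to 5 bytes: K' = 04 3c 00 00 00.
K' ⊕ ipad = 32 0a 36 36 36.  K' ⊕ opad = 58 60 5c 5c 5c.
Inner input = (K'⊕ipad) ∥ m = 32 0a 36 36 36 ∥ db 35.
Inner hash: sum = 50+10+54+54+54+219+53 = 494 → 01 ee.
Outer input = (K'⊕opad) ∥ inner = 58 60 5c 5c 5c ∥ 01 ee.
Outer hash (tag): sum = 88+96+92+92+92+1+238 = 699 → 02 bb.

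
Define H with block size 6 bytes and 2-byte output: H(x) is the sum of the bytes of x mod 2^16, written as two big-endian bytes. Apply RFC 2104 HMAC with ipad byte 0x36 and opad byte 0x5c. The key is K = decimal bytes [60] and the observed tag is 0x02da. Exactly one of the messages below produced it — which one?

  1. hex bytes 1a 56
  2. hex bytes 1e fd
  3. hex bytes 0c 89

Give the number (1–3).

3

Key decimal bytes [60] = 3c is 1 byte ≤ B = 6; zero-pad to 6 bytes: K' = 3c 00 00 00 00 00.
K' ⊕ ipad = 0a 36 36 36 36 36; K' ⊕ opad = 60 5c 5c 5c 5c 5c.
m1: inner = H(0a 36 36 36 36 36 1a 56) = 01 88; tag = H(60 5c 5c 5c 5c 5c 01 88) = 02b5
m2: inner = H(0a 36 36 36 36 36 1e fd) = 02 33; tag = H(60 5c 5c 5c 5c 5c 02 33) = 0261
m3: inner = H(0a 36 36 36 36 36 0c 89) = 01 ad; tag = H(60 5c 5c 5c 5c 5c 01 ad) = 02da ← matches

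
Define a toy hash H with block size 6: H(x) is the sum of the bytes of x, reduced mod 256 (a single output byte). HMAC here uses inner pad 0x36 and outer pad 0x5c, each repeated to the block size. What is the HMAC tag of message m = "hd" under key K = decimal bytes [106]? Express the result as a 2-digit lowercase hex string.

Key decimal bytes [106] = 6a is 1 byte ≤ B = 6; zero-pad to 6 bytes: K' = 6a 00 00 00 00 00.
K' ⊕ ipad = 5c 36 36 36 36 36.  K' ⊕ opad = 36 5c 5c 5c 5c 5c.
Inner input = (K'⊕ipad) ∥ m = 5c 36 36 36 36 36 ∥ 68 64.
Inner hash: sum = 92+54+54+54+54+54+104+100 = 566; mod 256 = 54 → 36.
Outer input = (K'⊕opad) ∥ inner = 36 5c 5c 5c 5c 5c ∥ 36.
Outer hash (tag): sum = 54+92+92+92+92+92+54 = 568; mod 256 = 56 → 38.

38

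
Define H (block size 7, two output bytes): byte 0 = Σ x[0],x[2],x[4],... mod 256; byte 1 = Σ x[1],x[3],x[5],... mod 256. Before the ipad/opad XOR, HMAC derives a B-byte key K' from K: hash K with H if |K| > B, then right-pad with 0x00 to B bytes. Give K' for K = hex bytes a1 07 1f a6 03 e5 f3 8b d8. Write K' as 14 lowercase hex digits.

|K| = 9 > B = 7, so first hash the key.
H(K): even-index sum = 654 mod 256 = 142; odd-index sum = 541 mod 256 = 29 → 8e 1d.
Zero-pad H(K) = 8e 1d to 7 bytes: K' = 8e 1d 00 00 00 00 00.

8e1d0000000000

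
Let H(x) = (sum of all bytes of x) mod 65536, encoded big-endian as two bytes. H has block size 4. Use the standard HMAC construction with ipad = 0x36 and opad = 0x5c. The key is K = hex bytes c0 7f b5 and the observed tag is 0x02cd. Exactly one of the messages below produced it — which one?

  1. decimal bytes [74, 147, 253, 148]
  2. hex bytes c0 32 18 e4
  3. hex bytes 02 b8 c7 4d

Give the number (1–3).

3

Key hex bytes c0 7f b5 is 3 bytes ≤ B = 4; zero-pad to 4 bytes: K' = c0 7f b5 00.
K' ⊕ ipad = f6 49 83 36; K' ⊕ opad = 9c 23 e9 5c.
m1: inner = H(f6 49 83 36 4a 93 fd 94) = 04 66; tag = H(9c 23 e9 5c 04 66) = 026e
m2: inner = H(f6 49 83 36 c0 32 18 e4) = 03 e6; tag = H(9c 23 e9 5c 03 e6) = 02ed
m3: inner = H(f6 49 83 36 02 b8 c7 4d) = 03 c6; tag = H(9c 23 e9 5c 03 c6) = 02cd ← matches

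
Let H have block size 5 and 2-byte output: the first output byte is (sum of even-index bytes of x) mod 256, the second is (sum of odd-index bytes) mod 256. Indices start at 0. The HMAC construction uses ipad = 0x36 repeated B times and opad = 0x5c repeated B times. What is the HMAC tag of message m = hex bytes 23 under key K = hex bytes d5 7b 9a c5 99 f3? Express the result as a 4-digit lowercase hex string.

6a75

Key hex bytes d5 7b 9a c5 99 f3 is 6 bytes > B = 5, so hash it first: H(key) = 08 33, then zero-pad to 5 bytes: K' = 08 33 00 00 00.
K' ⊕ ipad = 3e 05 36 36 36.  K' ⊕ opad = 54 6f 5c 5c 5c.
Inner input = (K'⊕ipad) ∥ m = 3e 05 36 36 36 ∥ 23.
Inner hash: even-index sum = 170 mod 256 = 170; odd-index sum = 94 mod 256 = 94 → aa 5e.
Outer input = (K'⊕opad) ∥ inner = 54 6f 5c 5c 5c ∥ aa 5e.
Outer hash (tag): even-index sum = 362 mod 256 = 106; odd-index sum = 373 mod 256 = 117 → 6a 75.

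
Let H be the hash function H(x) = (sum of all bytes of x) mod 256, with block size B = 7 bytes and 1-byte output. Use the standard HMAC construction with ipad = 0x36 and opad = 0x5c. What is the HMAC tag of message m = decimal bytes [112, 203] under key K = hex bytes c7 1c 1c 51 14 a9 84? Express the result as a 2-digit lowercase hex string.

Key hex bytes c7 1c 1c 51 14 a9 84 is exactly B = 7 bytes: K' = c7 1c 1c 51 14 a9 84.
K' ⊕ ipad = f1 2a 2a 67 22 9f b2.  K' ⊕ opad = 9b 40 40 0d 48 f5 d8.
Inner input = (K'⊕ipad) ∥ m = f1 2a 2a 67 22 9f b2 ∥ 70 cb.
Inner hash: sum = 241+42+42+103+34+159+178+112+203 = 1114; mod 256 = 90 → 5a.
Outer input = (K'⊕opad) ∥ inner = 9b 40 40 0d 48 f5 d8 ∥ 5a.
Outer hash (tag): sum = 155+64+64+13+72+245+216+90 = 919; mod 256 = 151 → 97.

97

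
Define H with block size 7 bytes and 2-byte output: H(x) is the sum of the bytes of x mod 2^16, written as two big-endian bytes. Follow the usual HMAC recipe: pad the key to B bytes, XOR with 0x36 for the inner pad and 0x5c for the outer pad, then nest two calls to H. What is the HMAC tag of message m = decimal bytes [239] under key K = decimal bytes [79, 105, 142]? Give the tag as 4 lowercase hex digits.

Key decimal bytes [79, 105, 142] = 4f 69 8e is 3 bytes ≤ B = 7; zero-pad to 7 bytes: K' = 4f 69 8e 00 00 00 00.
K' ⊕ ipad = 79 5f b8 36 36 36 36.  K' ⊕ opad = 13 35 d2 5c 5c 5c 5c.
Inner input = (K'⊕ipad) ∥ m = 79 5f b8 36 36 36 36 ∥ ef.
Inner hash: sum = 121+95+184+54+54+54+54+239 = 855 → 03 57.
Outer input = (K'⊕opad) ∥ inner = 13 35 d2 5c 5c 5c 5c ∥ 03 57.
Outer hash (tag): sum = 19+53+210+92+92+92+92+3+87 = 740 → 02 e4.

02e4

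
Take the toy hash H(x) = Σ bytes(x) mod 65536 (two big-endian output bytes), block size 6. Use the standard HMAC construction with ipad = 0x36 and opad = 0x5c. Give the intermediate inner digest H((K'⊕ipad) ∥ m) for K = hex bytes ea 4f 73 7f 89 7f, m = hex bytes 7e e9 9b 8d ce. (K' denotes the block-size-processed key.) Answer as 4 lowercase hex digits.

Key hex bytes ea 4f 73 7f 89 7f is exactly B = 6 bytes: K' = ea 4f 73 7f 89 7f.
K' ⊕ ipad = dc 79 45 49 bf 49.
Inner input = dc 79 45 49 bf 49 ∥ 7e e9 9b 8d ce.
Inner hash: sum = 220+121+69+73+191+73+126+233+155+141+206 = 1608 → 06 48.

0648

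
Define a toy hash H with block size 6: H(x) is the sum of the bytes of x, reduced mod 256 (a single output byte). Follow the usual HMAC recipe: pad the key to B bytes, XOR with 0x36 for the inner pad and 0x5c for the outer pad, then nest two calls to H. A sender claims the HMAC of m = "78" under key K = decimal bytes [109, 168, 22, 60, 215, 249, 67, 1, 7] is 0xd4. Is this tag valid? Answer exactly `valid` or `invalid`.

Key decimal bytes [109, 168, 22, 60, 215, 249, 67, 1, 7] = 6d a8 16 3c d7 f9 43 01 07 is 9 bytes > B = 6, so hash it first: H(key) = 82, then zero-pad to 6 bytes: K' = 82 00 00 00 00 00.
K' ⊕ ipad = b4 36 36 36 36 36; K' ⊕ opad = de 5c 5c 5c 5c 5c.
Inner hash: sum = 180+54+54+54+54+54+55+56 = 561; mod 256 = 49 → 31.
Outer hash (recomputed tag): sum = 222+92+92+92+92+92+49 = 731; mod 256 = 219 → db.
Recomputed tag = db; claimed = d4 → mismatch.

invalid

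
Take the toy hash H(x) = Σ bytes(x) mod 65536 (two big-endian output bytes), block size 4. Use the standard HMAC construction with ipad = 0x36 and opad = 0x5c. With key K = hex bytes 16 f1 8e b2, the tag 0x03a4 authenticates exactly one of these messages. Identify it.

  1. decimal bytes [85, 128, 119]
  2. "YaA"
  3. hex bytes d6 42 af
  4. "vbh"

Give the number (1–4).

Key hex bytes 16 f1 8e b2 is exactly B = 4 bytes: K' = 16 f1 8e b2.
K' ⊕ ipad = 20 c7 b8 84; K' ⊕ opad = 4a ad d2 ee.
m1: inner = H(20 c7 b8 84 55 80 77) = 03 6f; tag = H(4a ad d2 ee 03 6f) = 0329
m2: inner = H(20 c7 b8 84 59 61 41) = 03 1e; tag = H(4a ad d2 ee 03 1e) = 02d8
m3: inner = H(20 c7 b8 84 d6 42 af) = 03 ea; tag = H(4a ad d2 ee 03 ea) = 03a4 ← matches
m4: inner = H(20 c7 b8 84 76 62 68) = 03 63; tag = H(4a ad d2 ee 03 63) = 031d

3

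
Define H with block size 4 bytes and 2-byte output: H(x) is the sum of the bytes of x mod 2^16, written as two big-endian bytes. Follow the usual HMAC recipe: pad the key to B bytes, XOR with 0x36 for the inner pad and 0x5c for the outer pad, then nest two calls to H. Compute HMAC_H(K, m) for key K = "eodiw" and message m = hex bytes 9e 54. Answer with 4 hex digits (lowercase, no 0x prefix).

021b

Key "eodiw" = 65 6f 64 69 77 is 5 bytes > B = 4, so hash it first: H(key) = 02 18, then zero-pad to 4 bytes: K' = 02 18 00 00.
K' ⊕ ipad = 34 2e 36 36.  K' ⊕ opad = 5e 44 5c 5c.
Inner input = (K'⊕ipad) ∥ m = 34 2e 36 36 ∥ 9e 54.
Inner hash: sum = 52+46+54+54+158+84 = 448 → 01 c0.
Outer input = (K'⊕opad) ∥ inner = 5e 44 5c 5c ∥ 01 c0.
Outer hash (tag): sum = 94+68+92+92+1+192 = 539 → 02 1b.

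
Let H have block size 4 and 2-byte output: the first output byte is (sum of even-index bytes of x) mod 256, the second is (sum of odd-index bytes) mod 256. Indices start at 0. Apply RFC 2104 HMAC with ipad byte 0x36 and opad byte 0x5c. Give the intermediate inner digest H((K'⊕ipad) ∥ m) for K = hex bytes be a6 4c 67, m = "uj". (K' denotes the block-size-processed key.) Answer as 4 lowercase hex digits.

Key hex bytes be a6 4c 67 is exactly B = 4 bytes: K' = be a6 4c 67.
K' ⊕ ipad = 88 90 7a 51.
Inner input = 88 90 7a 51 ∥ 75 6a.
Inner hash: even-index sum = 375 mod 256 = 119; odd-index sum = 331 mod 256 = 75 → 77 4b.

774b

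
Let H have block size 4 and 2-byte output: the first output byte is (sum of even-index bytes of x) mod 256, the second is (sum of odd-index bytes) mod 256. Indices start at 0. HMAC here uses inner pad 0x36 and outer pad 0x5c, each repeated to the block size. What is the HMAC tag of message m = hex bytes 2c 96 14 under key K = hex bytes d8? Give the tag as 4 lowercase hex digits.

Key hex bytes d8 is 1 byte ≤ B = 4; zero-pad to 4 bytes: K' = d8 00 00 00.
K' ⊕ ipad = ee 36 36 36.  K' ⊕ opad = 84 5c 5c 5c.
Inner input = (K'⊕ipad) ∥ m = ee 36 36 36 ∥ 2c 96 14.
Inner hash: even-index sum = 356 mod 256 = 100; odd-index sum = 258 mod 256 = 2 → 64 02.
Outer input = (K'⊕opad) ∥ inner = 84 5c 5c 5c ∥ 64 02.
Outer hash (tag): even-index sum = 324 mod 256 = 68; odd-index sum = 186 mod 256 = 186 → 44 ba.

44ba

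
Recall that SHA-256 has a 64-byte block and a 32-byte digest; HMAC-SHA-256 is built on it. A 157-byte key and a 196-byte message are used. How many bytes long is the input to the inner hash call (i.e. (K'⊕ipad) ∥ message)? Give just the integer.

Key is 157 > 64 bytes, so it is hashed to 32 bytes then zero-padded to 64: |K'| = 64.
Inner input = (K'⊕ipad) ∥ m → 64 + 196 = 260 bytes.

260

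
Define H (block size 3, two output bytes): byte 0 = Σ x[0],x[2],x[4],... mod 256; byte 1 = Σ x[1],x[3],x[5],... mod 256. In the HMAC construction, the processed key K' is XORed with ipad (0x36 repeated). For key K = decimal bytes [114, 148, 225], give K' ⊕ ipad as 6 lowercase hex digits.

Key decimal bytes [114, 148, 225] = 72 94 e1 is exactly B = 3 bytes: K' = 72 94 e1.
XOR each byte with 0x36: 72⊕36=44, 94⊕36=a2, e1⊕36=d7.

44a2d7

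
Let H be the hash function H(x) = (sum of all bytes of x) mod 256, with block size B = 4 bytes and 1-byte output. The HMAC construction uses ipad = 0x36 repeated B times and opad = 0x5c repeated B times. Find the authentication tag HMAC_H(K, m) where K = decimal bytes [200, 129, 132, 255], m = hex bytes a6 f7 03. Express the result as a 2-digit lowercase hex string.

Key decimal bytes [200, 129, 132, 255] = c8 81 84 ff is exactly B = 4 bytes: K' = c8 81 84 ff.
K' ⊕ ipad = fe b7 b2 c9.  K' ⊕ opad = 94 dd d8 a3.
Inner input = (K'⊕ipad) ∥ m = fe b7 b2 c9 ∥ a6 f7 03.
Inner hash: sum = 254+183+178+201+166+247+3 = 1232; mod 256 = 208 → d0.
Outer input = (K'⊕opad) ∥ inner = 94 dd d8 a3 ∥ d0.
Outer hash (tag): sum = 148+221+216+163+208 = 956; mod 256 = 188 → bc.

bc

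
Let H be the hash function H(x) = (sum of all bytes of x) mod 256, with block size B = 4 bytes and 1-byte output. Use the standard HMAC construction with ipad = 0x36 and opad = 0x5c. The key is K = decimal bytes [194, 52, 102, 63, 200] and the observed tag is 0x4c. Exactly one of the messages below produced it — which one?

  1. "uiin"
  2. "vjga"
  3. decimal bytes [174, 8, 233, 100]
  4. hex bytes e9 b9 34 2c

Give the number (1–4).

Key decimal bytes [194, 52, 102, 63, 200] = c2 34 66 3f c8 is 5 bytes > B = 4, so hash it first: H(key) = 63, then zero-pad to 4 bytes: K' = 63 00 00 00.
K' ⊕ ipad = 55 36 36 36; K' ⊕ opad = 3f 5c 5c 5c.
m1: inner = H(55 36 36 36 75 69 69 6e) = ac; tag = H(3f 5c 5c 5c ac) = ff
m2: inner = H(55 36 36 36 76 6a 67 61) = 9f; tag = H(3f 5c 5c 5c 9f) = f2
m3: inner = H(55 36 36 36 ae 08 e9 64) = fa; tag = H(3f 5c 5c 5c fa) = 4d
m4: inner = H(55 36 36 36 e9 b9 34 2c) = f9; tag = H(3f 5c 5c 5c f9) = 4c ← matches

4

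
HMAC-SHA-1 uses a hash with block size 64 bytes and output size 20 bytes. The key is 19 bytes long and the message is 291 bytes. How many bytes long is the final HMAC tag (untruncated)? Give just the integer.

The tag is one SHA-1 digest: 20 bytes.

20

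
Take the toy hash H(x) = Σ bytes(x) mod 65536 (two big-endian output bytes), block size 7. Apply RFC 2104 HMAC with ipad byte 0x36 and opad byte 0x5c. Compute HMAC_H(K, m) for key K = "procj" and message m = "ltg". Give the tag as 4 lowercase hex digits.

0204

Key "procj" = 70 72 6f 63 6a is 5 bytes ≤ B = 7; zero-pad to 7 bytes: K' = 70 72 6f 63 6a 00 00.
K' ⊕ ipad = 46 44 59 55 5c 36 36.  K' ⊕ opad = 2c 2e 33 3f 36 5c 5c.
Inner input = (K'⊕ipad) ∥ m = 46 44 59 55 5c 36 36 ∥ 6c 74 67.
Inner hash: sum = 70+68+89+85+92+54+54+108+116+103 = 839 → 03 47.
Outer input = (K'⊕opad) ∥ inner = 2c 2e 33 3f 36 5c 5c ∥ 03 47.
Outer hash (tag): sum = 44+46+51+63+54+92+92+3+71 = 516 → 02 04.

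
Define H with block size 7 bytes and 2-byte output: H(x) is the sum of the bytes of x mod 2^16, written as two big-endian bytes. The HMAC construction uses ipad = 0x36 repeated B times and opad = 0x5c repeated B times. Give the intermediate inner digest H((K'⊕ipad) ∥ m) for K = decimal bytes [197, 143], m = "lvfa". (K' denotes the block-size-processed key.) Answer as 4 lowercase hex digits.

Key decimal bytes [197, 143] = c5 8f is 2 bytes ≤ B = 7; zero-pad to 7 bytes: K' = c5 8f 00 00 00 00 00.
K' ⊕ ipad = f3 b9 36 36 36 36 36.
Inner input = f3 b9 36 36 36 36 36 ∥ 6c 76 66 61.
Inner hash: sum = 243+185+54+54+54+54+54+108+118+102+97 = 1123 → 04 63.

0463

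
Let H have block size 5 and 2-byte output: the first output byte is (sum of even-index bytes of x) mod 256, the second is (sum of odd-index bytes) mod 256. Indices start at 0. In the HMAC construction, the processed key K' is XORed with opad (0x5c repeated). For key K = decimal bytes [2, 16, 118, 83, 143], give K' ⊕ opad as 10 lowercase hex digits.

Key decimal bytes [2, 16, 118, 83, 143] = 02 10 76 53 8f is exactly B = 5 bytes: K' = 02 10 76 53 8f.
XOR each byte with 0x5c: 02⊕5c=5e, 10⊕5c=4c, 76⊕5c=2a, 53⊕5c=0f, 8f⊕5c=d3.

5e4c2a0fd3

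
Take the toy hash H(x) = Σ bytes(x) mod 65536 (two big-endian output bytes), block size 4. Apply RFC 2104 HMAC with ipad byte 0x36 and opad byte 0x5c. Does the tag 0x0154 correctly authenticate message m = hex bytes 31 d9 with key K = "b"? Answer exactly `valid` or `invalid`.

valid

Key "b" = 62 is 1 byte ≤ B = 4; zero-pad to 4 bytes: K' = 62 00 00 00.
K' ⊕ ipad = 54 36 36 36; K' ⊕ opad = 3e 5c 5c 5c.
Inner hash: sum = 84+54+54+54+49+217 = 512 → 02 00.
Outer hash (recomputed tag): sum = 62+92+92+92+2+0 = 340 → 01 54.
Recomputed tag = 0154; claimed = 0154 → match.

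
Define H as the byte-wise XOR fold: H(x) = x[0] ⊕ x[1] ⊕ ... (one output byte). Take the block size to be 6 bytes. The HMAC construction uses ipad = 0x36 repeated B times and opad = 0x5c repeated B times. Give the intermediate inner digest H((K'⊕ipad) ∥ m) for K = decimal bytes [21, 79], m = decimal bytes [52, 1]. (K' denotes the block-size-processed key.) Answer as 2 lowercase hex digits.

Key decimal bytes [21, 79] = 15 4f is 2 bytes ≤ B = 6; zero-pad to 6 bytes: K' = 15 4f 00 00 00 00.
K' ⊕ ipad = 23 79 36 36 36 36.
Inner input = 23 79 36 36 36 36 ∥ 34 01.
Inner hash: XOR 23⊕79⊕36⊕36⊕36⊕36⊕34⊕01 = 6f.

6f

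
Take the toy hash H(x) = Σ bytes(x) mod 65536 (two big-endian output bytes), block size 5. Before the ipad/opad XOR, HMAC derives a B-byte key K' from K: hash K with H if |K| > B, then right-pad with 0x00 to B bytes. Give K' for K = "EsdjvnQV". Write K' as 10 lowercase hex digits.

|K| = 8 > B = 5, so first hash the key.
H(K): sum = 69+115+100+106+118+110+81+86 = 785 → 03 11.
Zero-pad H(K) = 03 11 to 5 bytes: K' = 03 11 00 00 00.

0311000000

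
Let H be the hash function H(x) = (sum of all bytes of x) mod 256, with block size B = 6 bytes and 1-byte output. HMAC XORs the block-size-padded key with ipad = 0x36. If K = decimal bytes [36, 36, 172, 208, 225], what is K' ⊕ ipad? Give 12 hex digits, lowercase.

Key decimal bytes [36, 36, 172, 208, 225] = 24 24 ac d0 e1 is 5 bytes ≤ B = 6; zero-pad to 6 bytes: K' = 24 24 ac d0 e1 00.
XOR each byte with 0x36: 24⊕36=12, 24⊕36=12, ac⊕36=9a, d0⊕36=e6, e1⊕36=d7, 00⊕36=36.

12129ae6d736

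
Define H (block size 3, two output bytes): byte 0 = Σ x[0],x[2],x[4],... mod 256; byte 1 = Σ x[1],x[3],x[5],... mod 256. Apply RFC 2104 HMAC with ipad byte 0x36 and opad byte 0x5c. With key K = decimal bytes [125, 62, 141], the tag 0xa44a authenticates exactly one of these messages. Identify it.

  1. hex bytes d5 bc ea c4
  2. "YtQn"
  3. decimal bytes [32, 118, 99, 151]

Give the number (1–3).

2

Key decimal bytes [125, 62, 141] = 7d 3e 8d is exactly B = 3 bytes: K' = 7d 3e 8d.
K' ⊕ ipad = 4b 08 bb; K' ⊕ opad = 21 62 d1.
m1: inner = H(4b 08 bb d5 bc ea c4) = 86 c7; tag = H(21 62 d1 86 c7) = b9e8
m2: inner = H(4b 08 bb 59 74 51 6e) = e8 b2; tag = H(21 62 d1 e8 b2) = a44a ← matches
m3: inner = H(4b 08 bb 20 76 63 97) = 13 8b; tag = H(21 62 d1 13 8b) = 7d75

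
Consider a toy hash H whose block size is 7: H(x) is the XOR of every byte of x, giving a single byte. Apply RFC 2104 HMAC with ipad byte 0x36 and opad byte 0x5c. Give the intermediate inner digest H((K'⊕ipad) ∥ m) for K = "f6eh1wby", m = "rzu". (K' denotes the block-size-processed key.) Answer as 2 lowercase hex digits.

Key "f6eh1wby" = 66 36 65 68 31 77 62 79 is 8 bytes > B = 7, so hash it first: H(key) = 00, then zero-pad to 7 bytes: K' = 00 00 00 00 00 00 00.
K' ⊕ ipad = 36 36 36 36 36 36 36.
Inner input = 36 36 36 36 36 36 36 ∥ 72 7a 75.
Inner hash: XOR 36⊕36⊕36⊕36⊕36⊕36⊕36⊕72⊕7a⊕75 = 4b.

4b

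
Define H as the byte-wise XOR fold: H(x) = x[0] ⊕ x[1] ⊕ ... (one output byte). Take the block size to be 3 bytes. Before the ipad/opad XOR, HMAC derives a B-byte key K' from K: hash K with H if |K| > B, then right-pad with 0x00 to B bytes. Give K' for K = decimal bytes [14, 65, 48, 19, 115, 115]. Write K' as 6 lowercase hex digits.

|K| = 6 > B = 3, so first hash the key.
H(K): XOR 0e⊕41⊕30⊕13⊕73⊕73 = 6c.
Zero-pad H(K) = 6c to 3 bytes: K' = 6c 00 00.

6c0000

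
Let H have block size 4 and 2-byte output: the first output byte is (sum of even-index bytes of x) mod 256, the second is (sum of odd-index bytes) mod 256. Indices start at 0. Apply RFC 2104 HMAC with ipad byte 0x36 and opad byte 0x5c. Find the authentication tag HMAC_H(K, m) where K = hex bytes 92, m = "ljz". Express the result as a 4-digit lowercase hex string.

Key hex bytes 92 is 1 byte ≤ B = 4; zero-pad to 4 bytes: K' = 92 00 00 00.
K' ⊕ ipad = a4 36 36 36.  K' ⊕ opad = ce 5c 5c 5c.
Inner input = (K'⊕ipad) ∥ m = a4 36 36 36 ∥ 6c 6a 7a.
Inner hash: even-index sum = 448 mod 256 = 192; odd-index sum = 214 mod 256 = 214 → c0 d6.
Outer input = (K'⊕opad) ∥ inner = ce 5c 5c 5c ∥ c0 d6.
Outer hash (tag): even-index sum = 490 mod 256 = 234; odd-index sum = 398 mod 256 = 142 → ea 8e.

ea8e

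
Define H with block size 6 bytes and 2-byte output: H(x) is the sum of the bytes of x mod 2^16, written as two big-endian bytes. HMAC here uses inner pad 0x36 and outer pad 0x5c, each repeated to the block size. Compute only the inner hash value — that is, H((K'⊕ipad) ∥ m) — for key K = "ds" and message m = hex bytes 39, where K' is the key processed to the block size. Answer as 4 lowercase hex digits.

Key "ds" = 64 73 is 2 bytes ≤ B = 6; zero-pad to 6 bytes: K' = 64 73 00 00 00 00.
K' ⊕ ipad = 52 45 36 36 36 36.
Inner input = 52 45 36 36 36 36 ∥ 39.
Inner hash: sum = 82+69+54+54+54+54+57 = 424 → 01 a8.

01a8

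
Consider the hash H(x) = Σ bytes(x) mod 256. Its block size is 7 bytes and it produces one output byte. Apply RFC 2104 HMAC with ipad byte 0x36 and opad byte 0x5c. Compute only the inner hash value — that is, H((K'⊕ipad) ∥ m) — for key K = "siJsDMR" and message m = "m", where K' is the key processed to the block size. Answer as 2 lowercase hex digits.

Key "siJsDMR" = 73 69 4a 73 44 4d 52 is exactly B = 7 bytes: K' = 73 69 4a 73 44 4d 52.
K' ⊕ ipad = 45 5f 7c 45 72 7b 64.
Inner input = 45 5f 7c 45 72 7b 64 ∥ 6d.
Inner hash: sum = 69+95+124+69+114+123+100+109 = 803; mod 256 = 35 → 23.

23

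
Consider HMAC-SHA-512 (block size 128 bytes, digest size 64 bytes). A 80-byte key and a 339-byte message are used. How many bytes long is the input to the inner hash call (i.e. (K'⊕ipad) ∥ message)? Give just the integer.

467

Key is 80 ≤ 128 bytes, zero-padded: |K'| = 128.
Inner input = (K'⊕ipad) ∥ m → 128 + 339 = 467 bytes.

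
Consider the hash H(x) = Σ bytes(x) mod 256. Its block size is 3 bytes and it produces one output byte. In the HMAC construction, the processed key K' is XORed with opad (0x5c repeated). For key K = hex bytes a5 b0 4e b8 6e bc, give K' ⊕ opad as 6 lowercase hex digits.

d95c5c

Key hex bytes a5 b0 4e b8 6e bc is 6 bytes > B = 3, so hash it first: H(key) = 85, then zero-pad to 3 bytes: K' = 85 00 00.
XOR each byte with 0x5c: 85⊕5c=d9, 00⊕5c=5c, 00⊕5c=5c.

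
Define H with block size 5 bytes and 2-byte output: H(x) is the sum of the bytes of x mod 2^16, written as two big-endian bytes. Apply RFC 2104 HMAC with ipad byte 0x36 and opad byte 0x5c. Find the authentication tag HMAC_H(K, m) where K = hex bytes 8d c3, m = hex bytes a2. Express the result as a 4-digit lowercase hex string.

037a

Key hex bytes 8d c3 is 2 bytes ≤ B = 5; zero-pad to 5 bytes: K' = 8d c3 00 00 00.
K' ⊕ ipad = bb f5 36 36 36.  K' ⊕ opad = d1 9f 5c 5c 5c.
Inner input = (K'⊕ipad) ∥ m = bb f5 36 36 36 ∥ a2.
Inner hash: sum = 187+245+54+54+54+162 = 756 → 02 f4.
Outer input = (K'⊕opad) ∥ inner = d1 9f 5c 5c 5c ∥ 02 f4.
Outer hash (tag): sum = 209+159+92+92+92+2+244 = 890 → 03 7a.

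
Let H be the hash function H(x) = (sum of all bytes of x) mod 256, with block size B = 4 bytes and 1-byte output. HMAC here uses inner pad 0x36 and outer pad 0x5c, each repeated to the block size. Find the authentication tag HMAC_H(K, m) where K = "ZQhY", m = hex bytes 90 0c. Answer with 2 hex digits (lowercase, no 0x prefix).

Key "ZQhY" = 5a 51 68 59 is exactly B = 4 bytes: K' = 5a 51 68 59.
K' ⊕ ipad = 6c 67 5e 6f.  K' ⊕ opad = 06 0d 34 05.
Inner input = (K'⊕ipad) ∥ m = 6c 67 5e 6f ∥ 90 0c.
Inner hash: sum = 108+103+94+111+144+12 = 572; mod 256 = 60 → 3c.
Outer input = (K'⊕opad) ∥ inner = 06 0d 34 05 ∥ 3c.
Outer hash (tag): sum = 6+13+52+5+60 = 136 → 88.

88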